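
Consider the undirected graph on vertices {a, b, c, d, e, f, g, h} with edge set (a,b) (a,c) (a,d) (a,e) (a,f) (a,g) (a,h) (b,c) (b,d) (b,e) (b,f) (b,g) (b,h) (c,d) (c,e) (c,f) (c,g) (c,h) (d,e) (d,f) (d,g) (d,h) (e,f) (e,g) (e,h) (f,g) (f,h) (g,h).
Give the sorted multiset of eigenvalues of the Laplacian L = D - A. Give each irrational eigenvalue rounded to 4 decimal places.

Each diagonal entry of L is the vertex degree and each off-diagonal entry is -1 where an edge is present, 0 otherwise; in the order [a, b, c, d, e, f, g, h] the diagonal is [7, 7, 7, 7, 7, 7, 7, 7]. Since every row of L sums to 0, the all-ones vector is in the kernel and 0 is an eigenvalue. The single zero eigenvalue shows the graph is connected. By the matrix-tree theorem the graph has (1/8) * product of the nonzero eigenvalues = 262144 spanning trees. The eigenvalues sum to 56, which equals trace(L) = 2|E|.

[0, 8, 8, 8, 8, 8, 8, 8]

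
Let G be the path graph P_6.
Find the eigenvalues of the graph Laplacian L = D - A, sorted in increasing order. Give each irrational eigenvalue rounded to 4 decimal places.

The graph has 6 vertices and degree multiset [2, 2, 2, 2, 1, 1]; D is the diagonal matrix of degrees and L = D - A. The multiplicity of 0 as a Laplacian eigenvalue equals the number of connected components. By the matrix-tree theorem the graph has (1/6) * product of the nonzero eigenvalues = 1 spanning tree.

[0, 0.2679, 1, 2, 3, 3.7321]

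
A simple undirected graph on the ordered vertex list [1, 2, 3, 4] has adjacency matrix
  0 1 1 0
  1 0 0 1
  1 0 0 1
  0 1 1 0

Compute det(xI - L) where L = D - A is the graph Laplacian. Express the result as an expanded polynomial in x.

With the vertex order [1, 2, 3, 4], the degrees are [2, 2, 2, 2], giving D = diag(2, 2, 2, 2) and L = D - A. L has integer entries, so p(x) = det(xI - L) has integer coefficients. Expanding the determinant yields x^4 - 8x^3 + 20x^2 - 16x. The coefficient of x^3 equals -trace(L) = -8, matching the sum of degrees. There is one zero in the spectrum, matching the 1 component. The largest eigenvalue, 4, is at most the vertex count 4.

x^4 - 8x^3 + 20x^2 - 16x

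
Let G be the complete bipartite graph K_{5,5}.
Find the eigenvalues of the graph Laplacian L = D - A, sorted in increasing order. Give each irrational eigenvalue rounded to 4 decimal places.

[0, 5, 5, 5, 5, 5, 5, 5, 5, 10]

The graph has 10 vertices and degree multiset [5, 5, 5, 5, 5, 5, 5, 5, 5, 5]; D is the diagonal matrix of degrees and L = D - A. Diagonalising L (or applying a numerical eigensolver to the 10x10 matrix) gives the spectrum above. The single zero eigenvalue shows the graph is connected.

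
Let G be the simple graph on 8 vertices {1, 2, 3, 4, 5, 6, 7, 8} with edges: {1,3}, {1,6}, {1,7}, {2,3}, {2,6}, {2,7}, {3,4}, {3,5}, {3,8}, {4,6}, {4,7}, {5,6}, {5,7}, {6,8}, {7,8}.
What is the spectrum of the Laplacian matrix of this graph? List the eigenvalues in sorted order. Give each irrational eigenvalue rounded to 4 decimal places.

[0, 3, 3, 3, 3, 5, 5, 8]

Reading degrees in the order [1, 2, 3, 4, 5, 6, 7, 8] gives [3, 3, 5, 3, 3, 5, 5, 3]; set D = diag(3, 3, 5, 3, 3, 5, 5, 3) and form L = D - A. Since every row of L sums to 0, the all-ones vector is in the kernel and 0 is an eigenvalue.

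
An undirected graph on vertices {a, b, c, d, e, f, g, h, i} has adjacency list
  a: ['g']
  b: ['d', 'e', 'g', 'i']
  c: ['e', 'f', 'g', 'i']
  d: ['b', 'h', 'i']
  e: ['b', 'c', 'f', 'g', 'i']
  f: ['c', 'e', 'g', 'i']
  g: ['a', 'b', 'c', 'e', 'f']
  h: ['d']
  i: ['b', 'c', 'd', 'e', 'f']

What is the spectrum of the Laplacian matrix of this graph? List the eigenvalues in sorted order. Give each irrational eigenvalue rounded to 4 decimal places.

[0, 0.5946, 1.0335, 2.7169, 4.2233, 5, 5.3804, 6.1768, 6.8746]

With the vertex order [a, b, c, d, e, f, g, h, i], the degrees are [1, 4, 4, 3, 5, 4, 5, 1, 5], giving D = diag(1, 4, 4, 3, 5, 4, 5, 1, 5) and L = D - A. Diagonalising L (or applying a numerical eigensolver to the 9x9 matrix) gives the spectrum above. The single zero eigenvalue shows the graph is connected.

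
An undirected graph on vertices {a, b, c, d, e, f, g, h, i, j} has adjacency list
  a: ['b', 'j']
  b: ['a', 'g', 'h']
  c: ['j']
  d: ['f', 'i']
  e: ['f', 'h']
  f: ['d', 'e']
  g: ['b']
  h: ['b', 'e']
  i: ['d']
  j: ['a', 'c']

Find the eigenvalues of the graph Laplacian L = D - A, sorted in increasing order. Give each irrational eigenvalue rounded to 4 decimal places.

[0, 0.1172, 0.3820, 0.7586, 1.3820, 1.6674, 2.6180, 3.0846, 3.6180, 4.3721]

Reading degrees in the order [a, b, c, d, e, f, g, h, i, j] gives [2, 3, 1, 2, 2, 2, 1, 2, 1, 2]; set D = diag(2, 3, 1, 2, 2, 2, 1, 2, 1, 2) and form L = D - A. Since every row of L sums to 0, the all-ones vector is in the kernel and 0 is an eigenvalue. The single zero eigenvalue shows the graph is connected.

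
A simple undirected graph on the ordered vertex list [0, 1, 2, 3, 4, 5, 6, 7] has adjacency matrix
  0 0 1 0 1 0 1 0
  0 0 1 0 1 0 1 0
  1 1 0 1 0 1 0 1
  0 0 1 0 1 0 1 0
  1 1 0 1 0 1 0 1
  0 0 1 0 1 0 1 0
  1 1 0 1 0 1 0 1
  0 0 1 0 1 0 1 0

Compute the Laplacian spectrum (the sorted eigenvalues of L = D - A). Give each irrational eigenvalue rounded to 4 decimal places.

Reading degrees in the order [0, 1, 2, 3, 4, 5, 6, 7] gives [3, 3, 5, 3, 5, 3, 5, 3]; set D = diag(3, 3, 5, 3, 5, 3, 5, 3) and form L = D - A. Since every row of L sums to 0, the all-ones vector is in the kernel and 0 is an eigenvalue. The single zero eigenvalue shows the graph is connected.

[0, 3, 3, 3, 3, 5, 5, 8]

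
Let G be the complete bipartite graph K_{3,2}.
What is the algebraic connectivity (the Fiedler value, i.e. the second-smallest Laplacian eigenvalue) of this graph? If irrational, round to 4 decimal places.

2

The graph has 5 vertices and degree multiset [3, 3, 2, 2, 2]; D is the diagonal matrix of degrees and L = D - A. The sorted Laplacian eigenvalues are [0, 2, 2, 3, 5]; the algebraic connectivity is the second entry, 2.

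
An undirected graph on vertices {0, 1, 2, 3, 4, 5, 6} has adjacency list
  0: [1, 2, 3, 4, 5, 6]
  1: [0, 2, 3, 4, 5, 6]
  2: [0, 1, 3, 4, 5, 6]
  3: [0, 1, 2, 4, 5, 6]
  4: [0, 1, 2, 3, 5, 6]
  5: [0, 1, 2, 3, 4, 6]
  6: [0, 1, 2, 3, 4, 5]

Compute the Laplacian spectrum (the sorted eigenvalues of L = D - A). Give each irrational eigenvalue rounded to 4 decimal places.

Reading degrees in the order [0, 1, 2, 3, 4, 5, 6] gives [6, 6, 6, 6, 6, 6, 6]; set D = diag(6, 6, 6, 6, 6, 6, 6) and form L = D - A. L is symmetric positive semidefinite, so every eigenvalue is real and nonnegative. The largest eigenvalue, 7, is at most the vertex count 7. The eigenvalues sum to 42, which equals trace(L) = 2|E|.

[0, 7, 7, 7, 7, 7, 7]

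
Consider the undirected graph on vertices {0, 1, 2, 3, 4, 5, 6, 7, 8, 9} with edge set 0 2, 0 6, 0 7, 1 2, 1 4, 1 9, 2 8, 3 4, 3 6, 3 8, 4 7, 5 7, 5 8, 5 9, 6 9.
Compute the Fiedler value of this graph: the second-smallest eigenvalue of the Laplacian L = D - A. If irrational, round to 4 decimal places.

2

Reading degrees in the order [0, 1, 2, 3, 4, 5, 6, 7, 8, 9] gives [3, 3, 3, 3, 3, 3, 3, 3, 3, 3]; set D = diag(3, 3, 3, 3, 3, 3, 3, 3, 3, 3) and form L = D - A. Computing the eigenvalues of L and sorting gives [0, 2, 2, 2, 2, 2, 5, 5, 5, 5]. The Fiedler value lambda_2 = 2 is strictly positive, so the graph is connected. The eigenvalues sum to 30, which equals trace(L) = 2|E|. There is one zero in the spectrum, matching the 1 component.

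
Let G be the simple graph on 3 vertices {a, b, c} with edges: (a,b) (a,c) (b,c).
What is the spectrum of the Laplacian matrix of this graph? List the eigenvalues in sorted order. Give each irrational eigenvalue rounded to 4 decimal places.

With the vertex order [a, b, c], the degrees are [2, 2, 2], giving D = diag(2, 2, 2) and L = D - A. The multiplicity of 0 as a Laplacian eigenvalue equals the number of connected components. The eigenvalues sum to 6, which equals trace(L) = 2|E|.

[0, 3, 3]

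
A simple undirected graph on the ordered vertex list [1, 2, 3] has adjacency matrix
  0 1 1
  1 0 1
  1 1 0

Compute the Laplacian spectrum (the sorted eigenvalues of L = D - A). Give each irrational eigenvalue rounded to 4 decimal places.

[0, 3, 3]

With the vertex order [1, 2, 3], the degrees are [2, 2, 2], giving D = diag(2, 2, 2) and L = D - A. The multiplicity of 0 as a Laplacian eigenvalue equals the number of connected components. The single zero eigenvalue shows the graph is connected. There is one zero in the spectrum, matching the 1 component.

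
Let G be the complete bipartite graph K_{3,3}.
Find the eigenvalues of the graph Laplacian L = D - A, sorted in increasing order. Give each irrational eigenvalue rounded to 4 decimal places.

[0, 3, 3, 3, 3, 6]

The graph has 6 vertices and degree multiset [3, 3, 3, 3, 3, 3]; D is the diagonal matrix of degrees and L = D - A. The multiplicity of 0 as a Laplacian eigenvalue equals the number of connected components. The eigenvalues sum to 18, which equals trace(L) = 2|E|.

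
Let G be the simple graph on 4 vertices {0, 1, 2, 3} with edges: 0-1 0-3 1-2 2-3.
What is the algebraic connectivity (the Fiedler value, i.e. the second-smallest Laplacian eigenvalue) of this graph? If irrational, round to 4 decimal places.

2

Reading degrees in the order [0, 1, 2, 3] gives [2, 2, 2, 2]; set D = diag(2, 2, 2, 2) and form L = D - A. Computing the eigenvalues of L and sorting gives [0, 2, 2, 4]. The Fiedler value lambda_2 = 2 is strictly positive, so the graph is connected. There is one zero in the spectrum, matching the 1 component.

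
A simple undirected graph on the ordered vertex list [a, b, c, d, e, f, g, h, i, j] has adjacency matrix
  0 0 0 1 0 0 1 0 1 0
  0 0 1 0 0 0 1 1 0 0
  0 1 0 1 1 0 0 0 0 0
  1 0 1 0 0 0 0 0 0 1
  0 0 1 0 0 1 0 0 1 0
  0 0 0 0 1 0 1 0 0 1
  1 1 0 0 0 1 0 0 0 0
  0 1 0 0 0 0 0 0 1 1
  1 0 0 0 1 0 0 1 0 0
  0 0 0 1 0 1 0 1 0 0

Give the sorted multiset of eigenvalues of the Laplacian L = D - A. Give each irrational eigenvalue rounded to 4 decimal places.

Reading degrees in the order [a, b, c, d, e, f, g, h, i, j] gives [3, 3, 3, 3, 3, 3, 3, 3, 3, 3]; set D = diag(3, 3, 3, 3, 3, 3, 3, 3, 3, 3) and form L = D - A. L is symmetric positive semidefinite, so every eigenvalue is real and nonnegative. The eigenvalues sum to 30, which equals trace(L) = 2|E|. By the matrix-tree theorem the graph has (1/10) * product of the nonzero eigenvalues = 2000 spanning trees.

[0, 2, 2, 2, 2, 2, 5, 5, 5, 5]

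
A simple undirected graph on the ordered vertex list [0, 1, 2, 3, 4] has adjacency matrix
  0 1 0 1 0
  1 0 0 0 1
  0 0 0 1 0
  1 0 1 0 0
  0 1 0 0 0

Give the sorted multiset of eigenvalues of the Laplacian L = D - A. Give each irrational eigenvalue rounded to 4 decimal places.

[0, 0.3820, 1.3820, 2.6180, 3.6180]

Reading degrees in the order [0, 1, 2, 3, 4] gives [2, 2, 1, 2, 1]; set D = diag(2, 2, 1, 2, 1) and form L = D - A. The multiplicity of 0 as a Laplacian eigenvalue equals the number of connected components. By the matrix-tree theorem the graph has (1/5) * product of the nonzero eigenvalues = 1 spanning tree. The eigenvalues sum to 8, which equals trace(L) = 2|E|.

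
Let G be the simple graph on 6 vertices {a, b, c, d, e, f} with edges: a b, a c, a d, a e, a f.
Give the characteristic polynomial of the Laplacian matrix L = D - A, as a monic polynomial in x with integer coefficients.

x^6 - 10x^5 + 30x^4 - 40x^3 + 25x^2 - 6x

Reading degrees in the order [a, b, c, d, e, f] gives [5, 1, 1, 1, 1, 1]; set D = diag(5, 1, 1, 1, 1, 1) and form L = D - A. L has integer entries, so p(x) = det(xI - L) has integer coefficients. Expanding the determinant yields x^6 - 10x^5 + 30x^4 - 40x^3 + 25x^2 - 6x. Since p(0) = det(-L) = 0, x divides p(x). By the matrix-tree theorem the graph has (1/6) * product of the nonzero eigenvalues = 1 spanning tree. The largest eigenvalue, 6, is at most the vertex count 6.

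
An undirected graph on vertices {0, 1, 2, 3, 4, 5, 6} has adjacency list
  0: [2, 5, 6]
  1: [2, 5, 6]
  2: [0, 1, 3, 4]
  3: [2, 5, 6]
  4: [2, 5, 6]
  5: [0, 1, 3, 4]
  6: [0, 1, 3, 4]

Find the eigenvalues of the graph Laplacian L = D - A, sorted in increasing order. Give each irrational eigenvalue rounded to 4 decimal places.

With the vertex order [0, 1, 2, 3, 4, 5, 6], the degrees are [3, 3, 4, 3, 3, 4, 4], giving D = diag(3, 3, 4, 3, 3, 4, 4) and L = D - A. The multiplicity of 0 as a Laplacian eigenvalue equals the number of connected components. The largest eigenvalue, 7, is at most the vertex count 7.

[0, 3, 3, 3, 4, 4, 7]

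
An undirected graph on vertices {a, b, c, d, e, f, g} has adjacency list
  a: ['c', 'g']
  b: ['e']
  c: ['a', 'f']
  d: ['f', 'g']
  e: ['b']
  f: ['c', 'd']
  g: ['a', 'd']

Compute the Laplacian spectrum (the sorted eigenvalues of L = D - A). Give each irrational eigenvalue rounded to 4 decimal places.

Each diagonal entry of L is the vertex degree and each off-diagonal entry is -1 where an edge is present, 0 otherwise; in the order [a, b, c, d, e, f, g] the diagonal is [2, 1, 2, 2, 1, 2, 2]. Since every row of L sums to 0, the all-ones vector is in the kernel and 0 is an eigenvalue. The 2 zero eigenvalues correspond to the 2 connected components. There are 2 zeros in the spectrum, matching the 2 components.

[0, 0, 1.3820, 1.3820, 2, 3.6180, 3.6180]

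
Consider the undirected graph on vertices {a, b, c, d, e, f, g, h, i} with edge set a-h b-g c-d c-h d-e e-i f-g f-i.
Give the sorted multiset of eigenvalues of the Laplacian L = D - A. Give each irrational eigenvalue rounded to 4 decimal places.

[0, 0.1206, 0.4679, 1, 1.6527, 2.3473, 3, 3.5321, 3.8794]

With the vertex order [a, b, c, d, e, f, g, h, i], the degrees are [1, 1, 2, 2, 2, 2, 2, 2, 2], giving D = diag(1, 1, 2, 2, 2, 2, 2, 2, 2) and L = D - A. Diagonalising L (or applying a numerical eigensolver to the 9x9 matrix) gives the spectrum above. The eigenvalues sum to 16, which equals trace(L) = 2|E|.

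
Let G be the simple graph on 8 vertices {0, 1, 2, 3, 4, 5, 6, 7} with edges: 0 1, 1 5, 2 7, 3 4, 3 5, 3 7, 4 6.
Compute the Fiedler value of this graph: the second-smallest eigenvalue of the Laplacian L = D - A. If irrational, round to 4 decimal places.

Reading degrees in the order [0, 1, 2, 3, 4, 5, 6, 7] gives [1, 2, 1, 3, 2, 2, 1, 2]; set D = diag(1, 2, 1, 3, 2, 2, 1, 2) and form L = D - A. The sorted Laplacian eigenvalues are [0, 0.2434, 0.3820, 1.1798, 2, 2.6180, 3.1386, 4.4383]; the algebraic connectivity is the second entry, 0.2434.

0.2434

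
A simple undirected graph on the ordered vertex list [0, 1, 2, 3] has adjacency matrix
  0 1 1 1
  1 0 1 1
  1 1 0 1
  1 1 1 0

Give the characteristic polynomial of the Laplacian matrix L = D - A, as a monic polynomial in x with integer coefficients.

x^4 - 12x^3 + 48x^2 - 64x

Reading degrees in the order [0, 1, 2, 3] gives [3, 3, 3, 3]; set D = diag(3, 3, 3, 3) and form L = D - A. L has integer entries, so p(x) = det(xI - L) has integer coefficients. Expanding the determinant yields x^4 - 12x^3 + 48x^2 - 64x. The constant term is 0 because L is singular (the all-ones vector lies in its kernel). The eigenvalues sum to 12, which equals trace(L) = 2|E|.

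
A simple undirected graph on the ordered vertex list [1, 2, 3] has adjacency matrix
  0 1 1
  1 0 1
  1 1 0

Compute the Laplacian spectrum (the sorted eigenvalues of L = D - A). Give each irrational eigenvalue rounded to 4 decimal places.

With the vertex order [1, 2, 3], the degrees are [2, 2, 2], giving D = diag(2, 2, 2) and L = D - A. Diagonalising L (or applying a numerical eigensolver to the 3x3 matrix) gives the spectrum above. By the matrix-tree theorem the graph has (1/3) * product of the nonzero eigenvalues = 3 spanning trees. There is one zero in the spectrum, matching the 1 component.

[0, 3, 3]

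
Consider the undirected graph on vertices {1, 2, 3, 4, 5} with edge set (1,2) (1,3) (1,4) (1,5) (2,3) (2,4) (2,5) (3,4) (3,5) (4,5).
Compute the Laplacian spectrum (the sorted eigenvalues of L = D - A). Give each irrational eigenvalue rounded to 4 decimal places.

[0, 5, 5, 5, 5]

With the vertex order [1, 2, 3, 4, 5], the degrees are [4, 4, 4, 4, 4], giving D = diag(4, 4, 4, 4, 4) and L = D - A. The multiplicity of 0 as a Laplacian eigenvalue equals the number of connected components.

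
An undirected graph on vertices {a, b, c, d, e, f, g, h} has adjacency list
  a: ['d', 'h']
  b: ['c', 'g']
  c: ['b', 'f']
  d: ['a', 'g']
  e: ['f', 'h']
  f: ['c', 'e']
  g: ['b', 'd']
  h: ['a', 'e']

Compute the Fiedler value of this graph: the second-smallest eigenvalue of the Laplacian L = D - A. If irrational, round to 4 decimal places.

Reading degrees in the order [a, b, c, d, e, f, g, h] gives [2, 2, 2, 2, 2, 2, 2, 2]; set D = diag(2, 2, 2, 2, 2, 2, 2, 2) and form L = D - A. The smallest Laplacian eigenvalue is always 0. The next one, lambda_2 = 0.5858, measures how hard the graph is to disconnect: larger values mean better connectivity. The largest eigenvalue, 4, is at most the vertex count 8. The eigenvalues sum to 16, which equals trace(L) = 2|E|.

0.5858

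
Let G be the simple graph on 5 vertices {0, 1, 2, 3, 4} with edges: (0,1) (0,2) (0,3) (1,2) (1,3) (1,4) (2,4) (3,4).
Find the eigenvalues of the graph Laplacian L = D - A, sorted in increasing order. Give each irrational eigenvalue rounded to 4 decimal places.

With the vertex order [0, 1, 2, 3, 4], the degrees are [3, 4, 3, 3, 3], giving D = diag(3, 4, 3, 3, 3) and L = D - A. L is symmetric positive semidefinite, so every eigenvalue is real and nonnegative. The single zero eigenvalue shows the graph is connected. By the matrix-tree theorem the graph has (1/5) * product of the nonzero eigenvalues = 45 spanning trees.

[0, 3, 3, 5, 5]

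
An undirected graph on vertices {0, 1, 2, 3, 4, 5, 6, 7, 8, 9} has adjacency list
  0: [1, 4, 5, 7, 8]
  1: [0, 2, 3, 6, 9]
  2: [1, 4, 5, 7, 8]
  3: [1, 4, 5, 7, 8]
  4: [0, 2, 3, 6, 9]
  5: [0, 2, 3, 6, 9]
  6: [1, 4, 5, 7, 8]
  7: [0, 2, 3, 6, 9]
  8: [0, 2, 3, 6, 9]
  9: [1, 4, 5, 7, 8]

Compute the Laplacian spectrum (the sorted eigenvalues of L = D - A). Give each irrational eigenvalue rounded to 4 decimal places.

[0, 5, 5, 5, 5, 5, 5, 5, 5, 10]

Reading degrees in the order [0, 1, 2, 3, 4, 5, 6, 7, 8, 9] gives [5, 5, 5, 5, 5, 5, 5, 5, 5, 5]; set D = diag(5, 5, 5, 5, 5, 5, 5, 5, 5, 5) and form L = D - A. Diagonalising L (or applying a numerical eigensolver to the 10x10 matrix) gives the spectrum above. The single zero eigenvalue shows the graph is connected.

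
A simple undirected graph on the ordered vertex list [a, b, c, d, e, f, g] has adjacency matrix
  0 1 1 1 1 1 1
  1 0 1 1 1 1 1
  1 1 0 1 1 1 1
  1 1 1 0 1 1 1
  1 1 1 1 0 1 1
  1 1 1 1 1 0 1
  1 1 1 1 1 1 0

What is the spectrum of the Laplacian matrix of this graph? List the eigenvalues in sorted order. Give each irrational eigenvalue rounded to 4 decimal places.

Each diagonal entry of L is the vertex degree and each off-diagonal entry is -1 where an edge is present, 0 otherwise; in the order [a, b, c, d, e, f, g] the diagonal is [6, 6, 6, 6, 6, 6, 6]. Since every row of L sums to 0, the all-ones vector is in the kernel and 0 is an eigenvalue.

[0, 7, 7, 7, 7, 7, 7]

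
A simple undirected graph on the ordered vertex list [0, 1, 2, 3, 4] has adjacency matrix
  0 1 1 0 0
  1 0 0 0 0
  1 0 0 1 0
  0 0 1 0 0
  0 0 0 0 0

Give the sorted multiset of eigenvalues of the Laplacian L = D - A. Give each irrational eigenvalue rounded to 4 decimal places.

[0, 0, 0.5858, 2, 3.4142]

With the vertex order [0, 1, 2, 3, 4], the degrees are [2, 1, 2, 1, 0], giving D = diag(2, 1, 2, 1, 0) and L = D - A. Since every row of L sums to 0, the all-ones vector is in the kernel and 0 is an eigenvalue. The 2 zero eigenvalues correspond to the 2 connected components. The largest eigenvalue, 3.4142, is at most the vertex count 5. The eigenvalues sum to 6, which equals trace(L) = 2|E|.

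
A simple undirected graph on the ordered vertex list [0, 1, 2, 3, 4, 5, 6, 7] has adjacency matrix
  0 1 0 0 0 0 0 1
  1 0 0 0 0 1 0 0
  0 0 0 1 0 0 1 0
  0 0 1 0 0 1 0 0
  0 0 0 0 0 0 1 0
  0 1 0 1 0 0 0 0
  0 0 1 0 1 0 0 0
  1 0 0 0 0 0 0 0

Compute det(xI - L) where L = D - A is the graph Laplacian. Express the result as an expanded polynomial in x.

x^8 - 14x^7 + 78x^6 - 220x^5 + 330x^4 - 252x^3 + 84x^2 - 8x

Reading degrees in the order [0, 1, 2, 3, 4, 5, 6, 7] gives [2, 2, 2, 2, 1, 2, 2, 1]; set D = diag(2, 2, 2, 2, 1, 2, 2, 1) and form L = D - A. Computing det(xI - L) by cofactor expansion (or equivalently via sum-over-permutations) gives x^8 - 14x^7 + 78x^6 - 220x^5 + 330x^4 - 252x^3 + 84x^2 - 8x. The constant term is 0 because L is singular (the all-ones vector lies in its kernel). The largest eigenvalue, 3.8478, is at most the vertex count 8.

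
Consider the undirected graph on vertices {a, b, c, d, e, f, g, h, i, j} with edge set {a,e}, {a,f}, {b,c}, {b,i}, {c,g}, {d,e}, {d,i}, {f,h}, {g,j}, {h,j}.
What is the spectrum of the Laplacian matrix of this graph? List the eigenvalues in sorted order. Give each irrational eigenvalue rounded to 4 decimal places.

[0, 0.3820, 0.3820, 1.3820, 1.3820, 2.6180, 2.6180, 3.6180, 3.6180, 4]

With the vertex order [a, b, c, d, e, f, g, h, i, j], the degrees are [2, 2, 2, 2, 2, 2, 2, 2, 2, 2], giving D = diag(2, 2, 2, 2, 2, 2, 2, 2, 2, 2) and L = D - A. Since every row of L sums to 0, the all-ones vector is in the kernel and 0 is an eigenvalue. The single zero eigenvalue shows the graph is connected. There is one zero in the spectrum, matching the 1 component. The largest eigenvalue, 4, is at most the vertex count 10.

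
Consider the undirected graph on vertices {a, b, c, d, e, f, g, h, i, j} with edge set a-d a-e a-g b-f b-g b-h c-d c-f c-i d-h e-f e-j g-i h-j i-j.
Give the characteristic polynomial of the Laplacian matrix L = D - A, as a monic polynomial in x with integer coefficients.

Each diagonal entry of L is the vertex degree and each off-diagonal entry is -1 where an edge is present, 0 otherwise; in the order [a, b, c, d, e, f, g, h, i, j] the diagonal is [3, 3, 3, 3, 3, 3, 3, 3, 3, 3]. Computing det(xI - L) by cofactor expansion (or equivalently via sum-over-permutations) gives x^10 - 30x^9 + 390x^8 - 2880x^7 + 13305x^6 - 39882x^5 + 77640x^4 - 94800x^3 + 66000x^2 - 20000x. The coefficient of x^9 equals -trace(L) = -30, matching the sum of degrees. By the matrix-tree theorem the graph has (1/10) * product of the nonzero eigenvalues = 2000 spanning trees.

x^10 - 30x^9 + 390x^8 - 2880x^7 + 13305x^6 - 39882x^5 + 77640x^4 - 94800x^3 + 66000x^2 - 20000x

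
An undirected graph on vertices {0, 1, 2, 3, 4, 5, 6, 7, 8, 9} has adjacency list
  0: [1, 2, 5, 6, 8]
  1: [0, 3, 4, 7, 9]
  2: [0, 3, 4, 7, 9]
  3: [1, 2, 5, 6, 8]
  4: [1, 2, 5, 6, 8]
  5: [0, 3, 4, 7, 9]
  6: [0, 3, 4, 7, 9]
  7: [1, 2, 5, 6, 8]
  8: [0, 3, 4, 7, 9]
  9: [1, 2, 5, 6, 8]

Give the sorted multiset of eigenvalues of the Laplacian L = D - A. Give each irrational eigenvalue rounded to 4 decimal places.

[0, 5, 5, 5, 5, 5, 5, 5, 5, 10]

Reading degrees in the order [0, 1, 2, 3, 4, 5, 6, 7, 8, 9] gives [5, 5, 5, 5, 5, 5, 5, 5, 5, 5]; set D = diag(5, 5, 5, 5, 5, 5, 5, 5, 5, 5) and form L = D - A. L is symmetric positive semidefinite, so every eigenvalue is real and nonnegative. The single zero eigenvalue shows the graph is connected. The largest eigenvalue, 10, is at most the vertex count 10. The eigenvalues sum to 50, which equals trace(L) = 2|E|.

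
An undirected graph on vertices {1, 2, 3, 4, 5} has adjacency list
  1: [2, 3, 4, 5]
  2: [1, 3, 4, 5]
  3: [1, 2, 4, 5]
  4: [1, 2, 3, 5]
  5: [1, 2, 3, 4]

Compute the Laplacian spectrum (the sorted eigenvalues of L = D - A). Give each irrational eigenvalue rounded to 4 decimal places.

Each diagonal entry of L is the vertex degree and each off-diagonal entry is -1 where an edge is present, 0 otherwise; in the order [1, 2, 3, 4, 5] the diagonal is [4, 4, 4, 4, 4]. Diagonalising L (or applying a numerical eigensolver to the 5x5 matrix) gives the spectrum above.

[0, 5, 5, 5, 5]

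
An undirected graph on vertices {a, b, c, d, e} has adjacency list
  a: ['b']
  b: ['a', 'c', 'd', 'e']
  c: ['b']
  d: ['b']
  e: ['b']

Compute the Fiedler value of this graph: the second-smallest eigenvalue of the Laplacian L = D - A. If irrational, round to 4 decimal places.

1

Reading degrees in the order [a, b, c, d, e] gives [1, 4, 1, 1, 1]; set D = diag(1, 4, 1, 1, 1) and form L = D - A. Computing the eigenvalues of L and sorting gives [0, 1, 1, 1, 5]. The Fiedler value lambda_2 = 1 is strictly positive, so the graph is connected. By the matrix-tree theorem the graph has (1/5) * product of the nonzero eigenvalues = 1 spanning tree. The eigenvalues sum to 8, which equals trace(L) = 2|E|.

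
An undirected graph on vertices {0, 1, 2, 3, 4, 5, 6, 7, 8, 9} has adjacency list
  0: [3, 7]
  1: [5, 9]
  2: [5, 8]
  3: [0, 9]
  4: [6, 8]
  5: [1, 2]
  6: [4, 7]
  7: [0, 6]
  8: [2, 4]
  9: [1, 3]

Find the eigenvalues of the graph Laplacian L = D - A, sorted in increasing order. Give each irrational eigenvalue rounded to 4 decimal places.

[0, 0.3820, 0.3820, 1.3820, 1.3820, 2.6180, 2.6180, 3.6180, 3.6180, 4]

With the vertex order [0, 1, 2, 3, 4, 5, 6, 7, 8, 9], the degrees are [2, 2, 2, 2, 2, 2, 2, 2, 2, 2], giving D = diag(2, 2, 2, 2, 2, 2, 2, 2, 2, 2) and L = D - A. Diagonalising L (or applying a numerical eigensolver to the 10x10 matrix) gives the spectrum above.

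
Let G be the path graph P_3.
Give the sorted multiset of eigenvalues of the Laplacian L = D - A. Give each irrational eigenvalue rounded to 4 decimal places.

[0, 1, 3]

The graph has 3 vertices and degree multiset [2, 1, 1]; D is the diagonal matrix of degrees and L = D - A. Diagonalising L (or applying a numerical eigensolver to the 3x3 matrix) gives the spectrum above. The largest eigenvalue, 3, is at most the vertex count 3.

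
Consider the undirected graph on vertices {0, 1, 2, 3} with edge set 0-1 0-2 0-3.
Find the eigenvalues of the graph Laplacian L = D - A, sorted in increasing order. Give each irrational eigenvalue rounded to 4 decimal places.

Each diagonal entry of L is the vertex degree and each off-diagonal entry is -1 where an edge is present, 0 otherwise; in the order [0, 1, 2, 3] the diagonal is [3, 1, 1, 1]. L is symmetric positive semidefinite, so every eigenvalue is real and nonnegative. There is one zero in the spectrum, matching the 1 component. The largest eigenvalue, 4, is at most the vertex count 4.

[0, 1, 1, 4]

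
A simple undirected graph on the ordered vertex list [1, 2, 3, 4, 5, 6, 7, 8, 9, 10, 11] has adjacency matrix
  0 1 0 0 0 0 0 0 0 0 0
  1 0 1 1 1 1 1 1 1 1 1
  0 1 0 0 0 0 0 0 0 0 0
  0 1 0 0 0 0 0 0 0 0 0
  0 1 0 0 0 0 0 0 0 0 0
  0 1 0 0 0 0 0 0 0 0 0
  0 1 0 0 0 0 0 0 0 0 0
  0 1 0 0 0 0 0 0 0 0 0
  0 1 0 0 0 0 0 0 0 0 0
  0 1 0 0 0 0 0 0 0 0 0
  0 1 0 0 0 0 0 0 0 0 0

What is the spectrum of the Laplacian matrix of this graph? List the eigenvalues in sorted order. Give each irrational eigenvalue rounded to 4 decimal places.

[0, 1, 1, 1, 1, 1, 1, 1, 1, 1, 11]

With the vertex order [1, 2, 3, 4, 5, 6, 7, 8, 9, 10, 11], the degrees are [1, 10, 1, 1, 1, 1, 1, 1, 1, 1, 1], giving D = diag(1, 10, 1, 1, 1, 1, 1, 1, 1, 1, 1) and L = D - A. Since every row of L sums to 0, the all-ones vector is in the kernel and 0 is an eigenvalue. The single zero eigenvalue shows the graph is connected. The largest eigenvalue, 11, is at most the vertex count 11. The eigenvalues sum to 20, which equals trace(L) = 2|E|.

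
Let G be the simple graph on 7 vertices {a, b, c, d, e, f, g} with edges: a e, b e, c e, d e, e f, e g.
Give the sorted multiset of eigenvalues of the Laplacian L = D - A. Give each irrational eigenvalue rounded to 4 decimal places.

[0, 1, 1, 1, 1, 1, 7]

Reading degrees in the order [a, b, c, d, e, f, g] gives [1, 1, 1, 1, 6, 1, 1]; set D = diag(1, 1, 1, 1, 6, 1, 1) and form L = D - A. The multiplicity of 0 as a Laplacian eigenvalue equals the number of connected components. The single zero eigenvalue shows the graph is connected. By the matrix-tree theorem the graph has (1/7) * product of the nonzero eigenvalues = 1 spanning tree. The eigenvalues sum to 12, which equals trace(L) = 2|E|.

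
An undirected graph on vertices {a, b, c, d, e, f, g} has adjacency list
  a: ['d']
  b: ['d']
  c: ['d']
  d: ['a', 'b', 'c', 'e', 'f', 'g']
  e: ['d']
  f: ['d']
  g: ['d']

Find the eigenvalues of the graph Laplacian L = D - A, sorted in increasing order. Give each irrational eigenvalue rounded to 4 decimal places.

Each diagonal entry of L is the vertex degree and each off-diagonal entry is -1 where an edge is present, 0 otherwise; in the order [a, b, c, d, e, f, g] the diagonal is [1, 1, 1, 6, 1, 1, 1]. Diagonalising L (or applying a numerical eigensolver to the 7x7 matrix) gives the spectrum above. The single zero eigenvalue shows the graph is connected. The largest eigenvalue, 7, is at most the vertex count 7. By the matrix-tree theorem the graph has (1/7) * product of the nonzero eigenvalues = 1 spanning tree.

[0, 1, 1, 1, 1, 1, 7]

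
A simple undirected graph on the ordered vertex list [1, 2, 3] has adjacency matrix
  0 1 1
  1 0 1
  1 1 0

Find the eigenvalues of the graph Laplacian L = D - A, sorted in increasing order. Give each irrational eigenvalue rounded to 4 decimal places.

[0, 3, 3]

Reading degrees in the order [1, 2, 3] gives [2, 2, 2]; set D = diag(2, 2, 2) and form L = D - A. Diagonalising L (or applying a numerical eigensolver to the 3x3 matrix) gives the spectrum above. The single zero eigenvalue shows the graph is connected. The largest eigenvalue, 3, is at most the vertex count 3.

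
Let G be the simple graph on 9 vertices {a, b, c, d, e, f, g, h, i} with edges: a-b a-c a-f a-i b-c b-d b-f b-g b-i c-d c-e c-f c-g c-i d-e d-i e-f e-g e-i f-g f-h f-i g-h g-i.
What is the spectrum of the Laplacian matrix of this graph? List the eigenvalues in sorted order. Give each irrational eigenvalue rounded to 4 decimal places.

With the vertex order [a, b, c, d, e, f, g, h, i], the degrees are [4, 6, 7, 4, 5, 7, 6, 2, 7], giving D = diag(4, 6, 7, 4, 5, 7, 6, 2, 7) and L = D - A. The multiplicity of 0 as a Laplacian eigenvalue equals the number of connected components. The largest eigenvalue, 8.3646, is at most the vertex count 9.

[0, 1.8533, 3.6385, 4.7951, 5.8572, 7.5589, 7.9325, 8, 8.3646]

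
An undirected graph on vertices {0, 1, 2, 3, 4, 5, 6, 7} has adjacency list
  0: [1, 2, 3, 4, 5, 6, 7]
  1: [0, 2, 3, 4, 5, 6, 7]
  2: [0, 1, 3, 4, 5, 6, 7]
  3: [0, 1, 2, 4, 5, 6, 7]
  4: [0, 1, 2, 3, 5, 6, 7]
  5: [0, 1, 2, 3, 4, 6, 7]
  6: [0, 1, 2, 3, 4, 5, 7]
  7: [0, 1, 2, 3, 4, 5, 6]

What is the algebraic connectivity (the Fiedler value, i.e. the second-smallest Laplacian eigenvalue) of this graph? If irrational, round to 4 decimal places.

Each diagonal entry of L is the vertex degree and each off-diagonal entry is -1 where an edge is present, 0 otherwise; in the order [0, 1, 2, 3, 4, 5, 6, 7] the diagonal is [7, 7, 7, 7, 7, 7, 7, 7]. The smallest Laplacian eigenvalue is always 0. The next one, lambda_2 = 8, measures how hard the graph is to disconnect: larger values mean better connectivity. The eigenvalues sum to 56, which equals trace(L) = 2|E|.

8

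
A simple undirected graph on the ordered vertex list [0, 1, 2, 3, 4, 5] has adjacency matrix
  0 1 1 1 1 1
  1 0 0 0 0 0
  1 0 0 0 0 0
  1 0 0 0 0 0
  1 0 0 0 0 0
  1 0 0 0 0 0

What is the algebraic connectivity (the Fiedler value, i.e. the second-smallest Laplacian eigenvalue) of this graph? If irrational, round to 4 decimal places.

With the vertex order [0, 1, 2, 3, 4, 5], the degrees are [5, 1, 1, 1, 1, 1], giving D = diag(5, 1, 1, 1, 1, 1) and L = D - A. The sorted Laplacian eigenvalues are [0, 1, 1, 1, 1, 6]; the algebraic connectivity is the second entry, 1. By the matrix-tree theorem the graph has (1/6) * product of the nonzero eigenvalues = 1 spanning tree.

1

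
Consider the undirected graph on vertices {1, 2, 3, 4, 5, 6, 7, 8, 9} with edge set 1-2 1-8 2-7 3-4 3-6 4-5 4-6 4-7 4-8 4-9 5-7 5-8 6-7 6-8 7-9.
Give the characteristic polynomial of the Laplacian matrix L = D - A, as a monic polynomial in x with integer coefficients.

With the vertex order [1, 2, 3, 4, 5, 6, 7, 8, 9], the degrees are [2, 2, 2, 6, 3, 4, 5, 4, 2], giving D = diag(2, 2, 2, 6, 3, 4, 5, 4, 2) and L = D - A. Computing det(xI - L) by cofactor expansion (or equivalently via sum-over-permutations) gives x^9 - 30x^8 + 376x^7 - 2562x^6 + 10345x^5 - 25270x^4 + 36361x^3 - 28080x^2 + 8865x. Since p(0) = det(-L) = 0, x divides p(x). The eigenvalues sum to 30, which equals trace(L) = 2|E|.

x^9 - 30x^8 + 376x^7 - 2562x^6 + 10345x^5 - 25270x^4 + 36361x^3 - 28080x^2 + 8865x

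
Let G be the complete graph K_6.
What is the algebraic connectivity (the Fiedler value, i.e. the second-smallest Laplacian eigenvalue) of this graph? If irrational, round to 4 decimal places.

6

The graph has 6 vertices and degree multiset [5, 5, 5, 5, 5, 5]; D is the diagonal matrix of degrees and L = D - A. Computing the eigenvalues of L and sorting gives [0, 6, 6, 6, 6, 6]. The Fiedler value lambda_2 = 6 is strictly positive, so the graph is connected. The eigenvalues sum to 30, which equals trace(L) = 2|E|. There is one zero in the spectrum, matching the 1 component.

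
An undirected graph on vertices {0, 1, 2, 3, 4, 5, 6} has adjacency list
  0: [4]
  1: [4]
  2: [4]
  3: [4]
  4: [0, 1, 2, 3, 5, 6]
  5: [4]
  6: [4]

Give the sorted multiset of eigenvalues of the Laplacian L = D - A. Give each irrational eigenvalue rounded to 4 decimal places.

[0, 1, 1, 1, 1, 1, 7]

Each diagonal entry of L is the vertex degree and each off-diagonal entry is -1 where an edge is present, 0 otherwise; in the order [0, 1, 2, 3, 4, 5, 6] the diagonal is [1, 1, 1, 1, 6, 1, 1]. L is symmetric positive semidefinite, so every eigenvalue is real and nonnegative. The single zero eigenvalue shows the graph is connected. By the matrix-tree theorem the graph has (1/7) * product of the nonzero eigenvalues = 1 spanning tree. There is one zero in the spectrum, matching the 1 component.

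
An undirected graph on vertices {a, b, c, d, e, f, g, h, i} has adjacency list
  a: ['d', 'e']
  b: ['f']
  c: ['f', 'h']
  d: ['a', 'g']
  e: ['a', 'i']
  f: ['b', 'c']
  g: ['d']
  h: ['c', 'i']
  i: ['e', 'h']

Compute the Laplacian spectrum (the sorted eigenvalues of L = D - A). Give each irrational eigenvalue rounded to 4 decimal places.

Each diagonal entry of L is the vertex degree and each off-diagonal entry is -1 where an edge is present, 0 otherwise; in the order [a, b, c, d, e, f, g, h, i] the diagonal is [2, 1, 2, 2, 2, 2, 1, 2, 2]. L is symmetric positive semidefinite, so every eigenvalue is real and nonnegative. There is one zero in the spectrum, matching the 1 component. The eigenvalues sum to 16, which equals trace(L) = 2|E|.

[0, 0.1206, 0.4679, 1, 1.6527, 2.3473, 3, 3.5321, 3.8794]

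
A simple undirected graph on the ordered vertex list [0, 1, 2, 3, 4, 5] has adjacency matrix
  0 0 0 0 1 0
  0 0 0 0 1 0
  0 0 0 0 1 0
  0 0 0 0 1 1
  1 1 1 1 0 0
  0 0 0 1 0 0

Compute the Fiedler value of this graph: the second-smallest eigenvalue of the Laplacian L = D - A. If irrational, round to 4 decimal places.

0.4859

Reading degrees in the order [0, 1, 2, 3, 4, 5] gives [1, 1, 1, 2, 4, 1]; set D = diag(1, 1, 1, 2, 4, 1) and form L = D - A. Computing the eigenvalues of L and sorting gives [0, 0.4859, 1, 1, 2.4280, 5.0861]. The Fiedler value lambda_2 = 0.4859 is strictly positive, so the graph is connected. The largest eigenvalue, 5.0861, is at most the vertex count 6.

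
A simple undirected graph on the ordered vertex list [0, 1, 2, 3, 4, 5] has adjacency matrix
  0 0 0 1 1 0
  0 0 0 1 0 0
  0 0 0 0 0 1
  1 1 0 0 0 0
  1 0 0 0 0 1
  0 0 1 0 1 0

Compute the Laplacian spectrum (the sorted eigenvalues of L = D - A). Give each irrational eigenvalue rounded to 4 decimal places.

Reading degrees in the order [0, 1, 2, 3, 4, 5] gives [2, 1, 1, 2, 2, 2]; set D = diag(2, 1, 1, 2, 2, 2) and form L = D - A. L is symmetric positive semidefinite, so every eigenvalue is real and nonnegative. The single zero eigenvalue shows the graph is connected. By the matrix-tree theorem the graph has (1/6) * product of the nonzero eigenvalues = 1 spanning tree. The eigenvalues sum to 10, which equals trace(L) = 2|E|.

[0, 0.2679, 1, 2, 3, 3.7321]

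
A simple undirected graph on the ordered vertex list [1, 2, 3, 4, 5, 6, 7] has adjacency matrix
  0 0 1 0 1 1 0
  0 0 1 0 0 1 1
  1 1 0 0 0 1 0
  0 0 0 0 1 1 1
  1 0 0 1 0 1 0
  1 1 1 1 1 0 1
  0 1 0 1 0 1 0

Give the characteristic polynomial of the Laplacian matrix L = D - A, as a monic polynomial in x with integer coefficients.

x^7 - 24x^6 + 231x^5 - 1140x^4 + 3036x^3 - 4128x^2 + 2240x

With the vertex order [1, 2, 3, 4, 5, 6, 7], the degrees are [3, 3, 3, 3, 3, 6, 3], giving D = diag(3, 3, 3, 3, 3, 6, 3) and L = D - A. The eigenvalues of L are [0, 2, 2, 4, 4, 5, 7]; the characteristic polynomial is the product of (x - lambda_i), which multiplies out to x^7 - 24x^6 + 231x^5 - 1140x^4 + 3036x^3 - 4128x^2 + 2240x. The constant term is 0 because L is singular (the all-ones vector lies in its kernel). There is one zero in the spectrum, matching the 1 component.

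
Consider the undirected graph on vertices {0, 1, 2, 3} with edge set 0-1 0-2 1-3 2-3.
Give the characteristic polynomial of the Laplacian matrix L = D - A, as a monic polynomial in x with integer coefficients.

x^4 - 8x^3 + 20x^2 - 16x

Each diagonal entry of L is the vertex degree and each off-diagonal entry is -1 where an edge is present, 0 otherwise; in the order [0, 1, 2, 3] the diagonal is [2, 2, 2, 2]. Computing det(xI - L) by cofactor expansion (or equivalently via sum-over-permutations) gives x^4 - 8x^3 + 20x^2 - 16x. Since p(0) = det(-L) = 0, x divides p(x). There is one zero in the spectrum, matching the 1 component.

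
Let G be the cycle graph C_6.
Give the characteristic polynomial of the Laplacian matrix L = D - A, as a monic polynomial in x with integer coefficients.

x^6 - 12x^5 + 54x^4 - 112x^3 + 105x^2 - 36x

The graph has 6 vertices and degree multiset [2, 2, 2, 2, 2, 2]; D is the diagonal matrix of degrees and L = D - A. Computing det(xI - L) by cofactor expansion (or equivalently via sum-over-permutations) gives x^6 - 12x^5 + 54x^4 - 112x^3 + 105x^2 - 36x. The constant term is 0 because L is singular (the all-ones vector lies in its kernel). The largest eigenvalue, 4, is at most the vertex count 6.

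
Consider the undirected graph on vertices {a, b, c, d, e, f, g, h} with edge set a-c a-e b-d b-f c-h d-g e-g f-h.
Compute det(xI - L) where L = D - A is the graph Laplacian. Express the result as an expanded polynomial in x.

Each diagonal entry of L is the vertex degree and each off-diagonal entry is -1 where an edge is present, 0 otherwise; in the order [a, b, c, d, e, f, g, h] the diagonal is [2, 2, 2, 2, 2, 2, 2, 2]. L has integer entries, so p(x) = det(xI - L) has integer coefficients. Expanding the determinant yields x^8 - 16x^7 + 104x^6 - 352x^5 + 660x^4 - 672x^3 + 336x^2 - 64x. The coefficient of x^7 equals -trace(L) = -16, matching the sum of degrees. The eigenvalues sum to 16, which equals trace(L) = 2|E|.

x^8 - 16x^7 + 104x^6 - 352x^5 + 660x^4 - 672x^3 + 336x^2 - 64x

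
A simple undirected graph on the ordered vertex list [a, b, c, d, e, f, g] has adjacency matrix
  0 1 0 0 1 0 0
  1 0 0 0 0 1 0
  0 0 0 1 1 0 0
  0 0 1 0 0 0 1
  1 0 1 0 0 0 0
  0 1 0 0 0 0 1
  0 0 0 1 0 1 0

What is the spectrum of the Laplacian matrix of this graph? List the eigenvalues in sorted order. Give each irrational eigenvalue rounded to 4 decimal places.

[0, 0.7530, 0.7530, 2.4450, 2.4450, 3.8019, 3.8019]

Reading degrees in the order [a, b, c, d, e, f, g] gives [2, 2, 2, 2, 2, 2, 2]; set D = diag(2, 2, 2, 2, 2, 2, 2) and form L = D - A. Since every row of L sums to 0, the all-ones vector is in the kernel and 0 is an eigenvalue. The single zero eigenvalue shows the graph is connected.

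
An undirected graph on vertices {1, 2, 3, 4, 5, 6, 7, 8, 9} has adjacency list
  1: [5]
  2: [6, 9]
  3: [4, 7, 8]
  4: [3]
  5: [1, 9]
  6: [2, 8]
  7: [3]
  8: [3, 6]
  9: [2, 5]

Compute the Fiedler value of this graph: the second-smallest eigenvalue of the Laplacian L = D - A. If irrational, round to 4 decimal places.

0.1289

Each diagonal entry of L is the vertex degree and each off-diagonal entry is -1 where an edge is present, 0 otherwise; in the order [1, 2, 3, 4, 5, 6, 7, 8, 9] the diagonal is [1, 2, 3, 1, 2, 2, 1, 2, 2]. The smallest Laplacian eigenvalue is always 0. The next one, lambda_2 = 0.1289, measures how hard the graph is to disconnect: larger values mean better connectivity. There is one zero in the spectrum, matching the 1 component.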